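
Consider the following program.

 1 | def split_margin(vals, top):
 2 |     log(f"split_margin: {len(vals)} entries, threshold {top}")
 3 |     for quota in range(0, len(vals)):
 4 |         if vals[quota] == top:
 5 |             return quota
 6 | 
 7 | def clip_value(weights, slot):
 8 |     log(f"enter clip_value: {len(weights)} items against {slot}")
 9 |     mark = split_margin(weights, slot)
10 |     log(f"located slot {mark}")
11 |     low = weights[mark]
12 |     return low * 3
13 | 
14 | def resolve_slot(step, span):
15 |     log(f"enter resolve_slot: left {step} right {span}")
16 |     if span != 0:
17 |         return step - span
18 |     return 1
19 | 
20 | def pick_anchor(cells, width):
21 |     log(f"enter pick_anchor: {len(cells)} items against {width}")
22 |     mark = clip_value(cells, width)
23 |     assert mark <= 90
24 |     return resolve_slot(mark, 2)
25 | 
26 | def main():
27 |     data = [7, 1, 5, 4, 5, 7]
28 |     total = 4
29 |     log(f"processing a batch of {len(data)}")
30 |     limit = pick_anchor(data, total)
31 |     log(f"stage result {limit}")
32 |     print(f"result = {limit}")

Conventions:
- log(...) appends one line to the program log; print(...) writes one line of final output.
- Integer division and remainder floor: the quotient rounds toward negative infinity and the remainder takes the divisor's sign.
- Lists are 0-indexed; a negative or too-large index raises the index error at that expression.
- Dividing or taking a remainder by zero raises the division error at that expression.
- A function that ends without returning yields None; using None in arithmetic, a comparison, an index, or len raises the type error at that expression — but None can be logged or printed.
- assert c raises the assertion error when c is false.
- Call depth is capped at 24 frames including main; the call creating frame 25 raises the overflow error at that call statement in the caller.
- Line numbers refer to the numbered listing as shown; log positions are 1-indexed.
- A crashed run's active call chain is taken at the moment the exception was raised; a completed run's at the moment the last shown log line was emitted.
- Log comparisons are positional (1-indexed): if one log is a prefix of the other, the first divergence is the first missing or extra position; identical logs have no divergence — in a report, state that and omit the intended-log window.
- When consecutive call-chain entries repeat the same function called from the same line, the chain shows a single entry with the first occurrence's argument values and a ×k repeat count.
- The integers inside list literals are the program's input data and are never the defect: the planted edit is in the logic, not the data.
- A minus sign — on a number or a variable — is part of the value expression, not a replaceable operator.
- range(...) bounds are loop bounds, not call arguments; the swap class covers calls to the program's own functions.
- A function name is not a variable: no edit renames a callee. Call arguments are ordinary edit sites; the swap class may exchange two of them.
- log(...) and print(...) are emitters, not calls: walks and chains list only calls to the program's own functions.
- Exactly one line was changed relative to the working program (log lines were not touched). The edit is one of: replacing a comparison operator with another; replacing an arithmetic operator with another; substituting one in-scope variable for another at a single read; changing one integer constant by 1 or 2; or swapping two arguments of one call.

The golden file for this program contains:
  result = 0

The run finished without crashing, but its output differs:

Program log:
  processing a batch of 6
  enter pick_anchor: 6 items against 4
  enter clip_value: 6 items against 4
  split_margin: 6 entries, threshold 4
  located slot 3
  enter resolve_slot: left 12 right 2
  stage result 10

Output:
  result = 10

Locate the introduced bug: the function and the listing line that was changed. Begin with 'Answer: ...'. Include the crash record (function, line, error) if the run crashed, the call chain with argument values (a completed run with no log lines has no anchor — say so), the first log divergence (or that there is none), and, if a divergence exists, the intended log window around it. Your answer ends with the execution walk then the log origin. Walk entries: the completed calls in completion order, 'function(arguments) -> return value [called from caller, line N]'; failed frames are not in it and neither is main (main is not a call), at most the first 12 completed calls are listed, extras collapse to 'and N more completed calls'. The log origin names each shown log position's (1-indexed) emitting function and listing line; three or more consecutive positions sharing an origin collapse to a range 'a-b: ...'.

Answer: the defect is in resolve_slot at line 17.
Key fact: The log first diverges at position 7: the faulty run prints 'stage result 10' where the working version prints 'stage result 0'.
Call chain: main.
First divergence: at position 7 the run shows 'stage result 10' where the working version logs 'stage result 0'.
Intended log window:
  5: located slot 3
  6: enter resolve_slot: left 12 right 2
  7: stage result 0
Execution walk:
  split_margin([7, 1, 5, 4, 5, 7], 4) -> 3  [called from clip_value, line 9]
  clip_value([7, 1, 5, 4, 5, 7], 4) -> 12  [called from pick_anchor, line 22]
  resolve_slot(12, 2) -> 10  [called from pick_anchor, line 24]
  pick_anchor([7, 1, 5, 4, 5, 7], 4) -> 10  [called from main, line 30]
Log origins:
  1: emitted by main (line 29)
  2: emitted by pick_anchor (line 21)
  3: emitted by clip_value (line 8)
  4: emitted by split_margin (line 2)
  5: emitted by clip_value (line 10)
  6: emitted by resolve_slot (line 15)
  7: emitted by main (line 31)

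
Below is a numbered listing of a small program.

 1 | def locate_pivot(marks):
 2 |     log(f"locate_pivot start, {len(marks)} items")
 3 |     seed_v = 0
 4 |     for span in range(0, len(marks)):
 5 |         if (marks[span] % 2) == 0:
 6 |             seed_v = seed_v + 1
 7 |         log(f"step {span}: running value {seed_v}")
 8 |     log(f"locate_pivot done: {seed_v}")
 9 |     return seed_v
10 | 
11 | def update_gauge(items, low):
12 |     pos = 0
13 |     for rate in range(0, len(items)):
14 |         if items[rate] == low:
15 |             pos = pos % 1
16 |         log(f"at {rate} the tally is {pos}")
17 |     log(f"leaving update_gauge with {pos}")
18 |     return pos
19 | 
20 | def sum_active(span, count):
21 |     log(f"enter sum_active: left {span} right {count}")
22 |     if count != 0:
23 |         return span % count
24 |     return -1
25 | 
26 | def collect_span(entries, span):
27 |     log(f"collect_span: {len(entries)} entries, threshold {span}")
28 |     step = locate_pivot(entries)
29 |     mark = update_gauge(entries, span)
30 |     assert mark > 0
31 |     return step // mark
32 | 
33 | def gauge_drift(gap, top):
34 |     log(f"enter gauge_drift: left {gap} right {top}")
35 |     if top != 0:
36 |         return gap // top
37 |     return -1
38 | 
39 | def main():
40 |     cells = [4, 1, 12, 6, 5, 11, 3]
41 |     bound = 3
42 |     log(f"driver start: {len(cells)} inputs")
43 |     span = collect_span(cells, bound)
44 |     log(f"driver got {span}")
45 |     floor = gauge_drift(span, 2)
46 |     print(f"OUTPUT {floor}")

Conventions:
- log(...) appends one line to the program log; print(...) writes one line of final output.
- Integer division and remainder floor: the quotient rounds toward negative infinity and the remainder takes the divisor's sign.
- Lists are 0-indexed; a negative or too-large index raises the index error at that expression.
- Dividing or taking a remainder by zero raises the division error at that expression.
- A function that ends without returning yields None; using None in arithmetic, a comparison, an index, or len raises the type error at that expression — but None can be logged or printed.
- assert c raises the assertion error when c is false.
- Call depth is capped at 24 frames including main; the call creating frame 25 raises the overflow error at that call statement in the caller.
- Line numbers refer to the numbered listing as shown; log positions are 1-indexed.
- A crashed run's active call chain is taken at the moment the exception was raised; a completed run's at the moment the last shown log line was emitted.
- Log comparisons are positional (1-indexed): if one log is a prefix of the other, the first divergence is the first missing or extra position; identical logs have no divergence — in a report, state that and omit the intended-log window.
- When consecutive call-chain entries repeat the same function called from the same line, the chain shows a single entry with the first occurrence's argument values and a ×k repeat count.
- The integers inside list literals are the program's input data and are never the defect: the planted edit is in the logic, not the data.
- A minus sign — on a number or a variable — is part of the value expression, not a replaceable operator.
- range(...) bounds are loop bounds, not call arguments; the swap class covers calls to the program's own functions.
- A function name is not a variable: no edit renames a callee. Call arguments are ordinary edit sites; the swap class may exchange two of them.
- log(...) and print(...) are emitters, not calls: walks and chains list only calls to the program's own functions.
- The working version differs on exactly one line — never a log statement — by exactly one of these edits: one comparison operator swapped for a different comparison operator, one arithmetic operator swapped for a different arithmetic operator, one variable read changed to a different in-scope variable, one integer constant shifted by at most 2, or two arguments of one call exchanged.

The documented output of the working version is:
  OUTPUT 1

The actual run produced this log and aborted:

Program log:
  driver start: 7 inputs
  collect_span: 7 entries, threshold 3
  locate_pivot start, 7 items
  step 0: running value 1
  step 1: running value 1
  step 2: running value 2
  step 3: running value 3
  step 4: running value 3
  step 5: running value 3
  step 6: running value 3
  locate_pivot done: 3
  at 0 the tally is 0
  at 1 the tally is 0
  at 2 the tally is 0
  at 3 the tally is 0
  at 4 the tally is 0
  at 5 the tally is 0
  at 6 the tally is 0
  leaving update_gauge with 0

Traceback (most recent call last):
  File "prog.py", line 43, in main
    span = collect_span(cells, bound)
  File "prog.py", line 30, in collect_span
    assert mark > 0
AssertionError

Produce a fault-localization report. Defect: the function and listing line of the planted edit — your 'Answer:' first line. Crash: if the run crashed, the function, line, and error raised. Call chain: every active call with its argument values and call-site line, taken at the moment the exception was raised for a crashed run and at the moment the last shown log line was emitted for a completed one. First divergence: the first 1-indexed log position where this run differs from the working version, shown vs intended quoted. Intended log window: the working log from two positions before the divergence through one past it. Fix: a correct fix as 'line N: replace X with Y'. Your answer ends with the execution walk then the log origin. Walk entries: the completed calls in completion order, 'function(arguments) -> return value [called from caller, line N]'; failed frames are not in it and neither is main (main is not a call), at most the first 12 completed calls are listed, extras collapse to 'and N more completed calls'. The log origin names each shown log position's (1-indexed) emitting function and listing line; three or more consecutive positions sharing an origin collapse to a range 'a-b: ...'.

Answer: the defect is in update_gauge at line 15.
The tell: Everything matches until log position 18, which reads 'at 6 the tally is 0' in place of 'at 6 the tally is 1'.
Crash: collect_span, line 30, AssertionError.
Call chain: main -> collect_span([4, 1, 12, 6, 5, 11, 3], 3) (called at line 43).
First divergence: position 18 — shown 'at 6 the tally is 0', intended 'at 6 the tally is 1'.
Intended log window:
  16: at 4 the tally is 0
  17: at 5 the tally is 0
  18: at 6 the tally is 1
  19: leaving update_gauge with 1
Execution walk:
  locate_pivot([4, 1, 12, 6, 5, 11, 3]) -> 3  [called from collect_span, line 28]
  update_gauge([4, 1, 12, 6, 5, 11, 3], 3) -> 0  [called from collect_span, line 29]
Log line origins:
  1: logged in main at line 42
  2: logged in collect_span at line 27
  3: logged in locate_pivot at line 2
  4-10: logged in locate_pivot at line 7
  11: logged in locate_pivot at line 8
  12-18: logged in update_gauge at line 16
  19: logged in update_gauge at line 17
A correct fix: line 15: replace `%` with `+`.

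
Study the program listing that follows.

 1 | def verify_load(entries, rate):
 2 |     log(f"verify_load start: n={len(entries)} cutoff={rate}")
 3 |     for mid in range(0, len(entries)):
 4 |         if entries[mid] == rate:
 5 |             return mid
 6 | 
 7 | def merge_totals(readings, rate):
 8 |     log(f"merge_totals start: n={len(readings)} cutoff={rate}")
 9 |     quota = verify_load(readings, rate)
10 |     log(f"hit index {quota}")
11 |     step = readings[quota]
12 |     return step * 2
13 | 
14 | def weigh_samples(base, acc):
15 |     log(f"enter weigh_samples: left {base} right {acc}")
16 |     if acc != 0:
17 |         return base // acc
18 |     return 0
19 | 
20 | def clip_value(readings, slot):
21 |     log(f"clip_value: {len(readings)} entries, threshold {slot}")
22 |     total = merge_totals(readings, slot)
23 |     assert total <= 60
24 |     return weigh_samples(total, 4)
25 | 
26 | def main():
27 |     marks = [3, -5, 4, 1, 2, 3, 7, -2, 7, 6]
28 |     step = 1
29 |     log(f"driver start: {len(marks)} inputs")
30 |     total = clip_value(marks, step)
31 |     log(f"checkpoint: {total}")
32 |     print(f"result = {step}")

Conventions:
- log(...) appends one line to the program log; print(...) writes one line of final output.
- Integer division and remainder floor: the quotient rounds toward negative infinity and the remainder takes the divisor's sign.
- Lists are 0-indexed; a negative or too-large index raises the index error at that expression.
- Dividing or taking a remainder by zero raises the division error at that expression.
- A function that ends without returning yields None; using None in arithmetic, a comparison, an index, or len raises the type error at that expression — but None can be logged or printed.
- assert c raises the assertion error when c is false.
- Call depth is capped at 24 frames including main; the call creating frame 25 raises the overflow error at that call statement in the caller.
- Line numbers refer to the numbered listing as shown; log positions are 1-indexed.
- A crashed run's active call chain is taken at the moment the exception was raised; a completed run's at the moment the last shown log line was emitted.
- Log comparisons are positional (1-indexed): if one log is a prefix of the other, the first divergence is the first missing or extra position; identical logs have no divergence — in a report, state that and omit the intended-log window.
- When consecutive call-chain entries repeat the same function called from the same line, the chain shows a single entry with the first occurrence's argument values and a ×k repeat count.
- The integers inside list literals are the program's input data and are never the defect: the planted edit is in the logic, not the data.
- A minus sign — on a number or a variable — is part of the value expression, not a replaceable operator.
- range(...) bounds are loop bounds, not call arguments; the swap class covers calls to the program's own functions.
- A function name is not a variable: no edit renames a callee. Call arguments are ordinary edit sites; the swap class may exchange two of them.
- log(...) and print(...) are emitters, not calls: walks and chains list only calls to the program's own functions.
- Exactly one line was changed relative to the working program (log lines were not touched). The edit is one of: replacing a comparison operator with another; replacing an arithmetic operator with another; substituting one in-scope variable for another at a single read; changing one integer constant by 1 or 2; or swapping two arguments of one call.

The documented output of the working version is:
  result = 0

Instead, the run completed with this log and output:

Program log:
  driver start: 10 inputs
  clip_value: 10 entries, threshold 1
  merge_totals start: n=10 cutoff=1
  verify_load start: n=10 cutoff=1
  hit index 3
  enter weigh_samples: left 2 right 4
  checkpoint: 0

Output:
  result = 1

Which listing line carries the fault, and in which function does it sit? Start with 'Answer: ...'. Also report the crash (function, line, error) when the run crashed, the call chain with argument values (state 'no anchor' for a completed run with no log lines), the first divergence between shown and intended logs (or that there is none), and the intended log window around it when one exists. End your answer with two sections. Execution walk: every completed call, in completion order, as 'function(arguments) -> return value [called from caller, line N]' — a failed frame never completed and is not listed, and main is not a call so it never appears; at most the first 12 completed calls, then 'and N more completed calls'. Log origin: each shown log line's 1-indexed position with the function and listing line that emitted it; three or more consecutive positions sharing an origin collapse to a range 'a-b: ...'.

Answer: the defect is in main at line 32.
Core observation: The two runs log identically and part ways only at the printed values.
Call chain: main.
First divergence: none — the logs agree in full.
Execution walk:
  verify_load([3, -5, 4, 1, 2, 3, 7, -2, 7, 6], 1) -> 3  [called from merge_totals, line 9]
  merge_totals([3, -5, 4, 1, 2, 3, 7, -2, 7, 6], 1) -> 2  [called from clip_value, line 22]
  weigh_samples(2, 4) -> 0  [called from clip_value, line 24]
  clip_value([3, -5, 4, 1, 2, 3, 7, -2, 7, 6], 1) -> 0  [called from main, line 30]
Log line origins:
  1: emitted by main (line 29)
  2: emitted by clip_value (line 21)
  3: emitted by merge_totals (line 8)
  4: emitted by verify_load (line 2)
  5: emitted by merge_totals (line 10)
  6: emitted by weigh_samples (line 15)
  7: emitted by main (line 31)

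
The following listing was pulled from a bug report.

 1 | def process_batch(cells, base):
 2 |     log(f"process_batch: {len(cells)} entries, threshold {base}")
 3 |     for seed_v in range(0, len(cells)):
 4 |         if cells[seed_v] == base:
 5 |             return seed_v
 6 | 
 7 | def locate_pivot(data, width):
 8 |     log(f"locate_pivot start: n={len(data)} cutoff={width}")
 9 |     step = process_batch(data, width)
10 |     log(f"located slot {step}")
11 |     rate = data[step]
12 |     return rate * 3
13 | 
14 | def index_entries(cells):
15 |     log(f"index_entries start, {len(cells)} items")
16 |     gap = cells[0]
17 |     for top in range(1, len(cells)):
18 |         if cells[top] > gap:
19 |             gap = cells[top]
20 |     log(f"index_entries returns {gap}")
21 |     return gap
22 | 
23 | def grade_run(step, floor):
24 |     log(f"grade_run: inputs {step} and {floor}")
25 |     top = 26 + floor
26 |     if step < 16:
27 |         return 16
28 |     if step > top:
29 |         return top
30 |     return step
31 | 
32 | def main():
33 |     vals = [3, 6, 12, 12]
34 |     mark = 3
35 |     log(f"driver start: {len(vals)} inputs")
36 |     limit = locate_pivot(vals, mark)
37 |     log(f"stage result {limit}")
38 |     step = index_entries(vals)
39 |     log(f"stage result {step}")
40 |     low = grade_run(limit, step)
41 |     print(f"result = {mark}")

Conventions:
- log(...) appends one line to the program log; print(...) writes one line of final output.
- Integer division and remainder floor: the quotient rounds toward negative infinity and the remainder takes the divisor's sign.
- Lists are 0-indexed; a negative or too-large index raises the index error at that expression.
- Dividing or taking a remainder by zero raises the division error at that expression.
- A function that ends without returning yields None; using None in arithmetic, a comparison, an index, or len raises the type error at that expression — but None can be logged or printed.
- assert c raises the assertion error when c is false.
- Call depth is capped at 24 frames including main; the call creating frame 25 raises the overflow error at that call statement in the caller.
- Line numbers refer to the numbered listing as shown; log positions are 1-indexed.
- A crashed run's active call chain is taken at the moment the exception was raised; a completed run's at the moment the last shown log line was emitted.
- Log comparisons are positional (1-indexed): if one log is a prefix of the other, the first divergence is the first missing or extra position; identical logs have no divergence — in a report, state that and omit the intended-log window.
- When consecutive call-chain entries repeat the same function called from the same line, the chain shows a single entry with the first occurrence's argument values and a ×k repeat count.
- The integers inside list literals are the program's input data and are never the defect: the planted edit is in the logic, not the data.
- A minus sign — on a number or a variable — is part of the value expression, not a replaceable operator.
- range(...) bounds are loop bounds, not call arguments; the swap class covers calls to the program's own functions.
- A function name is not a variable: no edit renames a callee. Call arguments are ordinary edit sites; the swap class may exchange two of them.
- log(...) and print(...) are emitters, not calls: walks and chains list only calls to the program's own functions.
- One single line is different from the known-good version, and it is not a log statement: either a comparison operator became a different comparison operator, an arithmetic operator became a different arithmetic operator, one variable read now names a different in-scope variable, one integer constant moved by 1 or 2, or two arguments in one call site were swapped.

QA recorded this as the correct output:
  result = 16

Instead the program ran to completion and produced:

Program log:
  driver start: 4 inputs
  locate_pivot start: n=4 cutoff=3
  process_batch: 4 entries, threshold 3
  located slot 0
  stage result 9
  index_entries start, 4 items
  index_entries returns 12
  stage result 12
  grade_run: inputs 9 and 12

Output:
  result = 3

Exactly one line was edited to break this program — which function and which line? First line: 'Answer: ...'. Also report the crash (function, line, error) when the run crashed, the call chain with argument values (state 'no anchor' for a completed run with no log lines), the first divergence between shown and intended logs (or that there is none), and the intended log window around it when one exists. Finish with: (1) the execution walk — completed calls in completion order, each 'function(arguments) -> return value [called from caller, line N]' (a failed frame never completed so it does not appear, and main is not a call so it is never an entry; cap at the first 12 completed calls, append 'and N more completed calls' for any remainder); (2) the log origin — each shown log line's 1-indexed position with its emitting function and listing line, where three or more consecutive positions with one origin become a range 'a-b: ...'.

Answer: the defect is in main at line 41.
Key fact: No log line changed; the fault shows up purely in the output.
Call chain: main -> grade_run(9, 12) (called at line 40).
First divergence: none (the log streams are identical).
Execution walk:
  process_batch([3, 6, 12, 12], 3) -> 0  [called from locate_pivot, line 9]
  locate_pivot([3, 6, 12, 12], 3) -> 9  [called from main, line 36]
  index_entries([3, 6, 12, 12]) -> 12  [called from main, line 38]
  grade_run(9, 12) -> 16  [called from main, line 40]
Log line origins:
  1: emitted by main (line 35)
  2: emitted by locate_pivot (line 8)
  3: emitted by process_batch (line 2)
  4: emitted by locate_pivot (line 10)
  5: emitted by main (line 37)
  6: emitted by index_entries (line 15)
  7: emitted by index_entries (line 20)
  8: emitted by main (line 39)
  9: emitted by grade_run (line 24)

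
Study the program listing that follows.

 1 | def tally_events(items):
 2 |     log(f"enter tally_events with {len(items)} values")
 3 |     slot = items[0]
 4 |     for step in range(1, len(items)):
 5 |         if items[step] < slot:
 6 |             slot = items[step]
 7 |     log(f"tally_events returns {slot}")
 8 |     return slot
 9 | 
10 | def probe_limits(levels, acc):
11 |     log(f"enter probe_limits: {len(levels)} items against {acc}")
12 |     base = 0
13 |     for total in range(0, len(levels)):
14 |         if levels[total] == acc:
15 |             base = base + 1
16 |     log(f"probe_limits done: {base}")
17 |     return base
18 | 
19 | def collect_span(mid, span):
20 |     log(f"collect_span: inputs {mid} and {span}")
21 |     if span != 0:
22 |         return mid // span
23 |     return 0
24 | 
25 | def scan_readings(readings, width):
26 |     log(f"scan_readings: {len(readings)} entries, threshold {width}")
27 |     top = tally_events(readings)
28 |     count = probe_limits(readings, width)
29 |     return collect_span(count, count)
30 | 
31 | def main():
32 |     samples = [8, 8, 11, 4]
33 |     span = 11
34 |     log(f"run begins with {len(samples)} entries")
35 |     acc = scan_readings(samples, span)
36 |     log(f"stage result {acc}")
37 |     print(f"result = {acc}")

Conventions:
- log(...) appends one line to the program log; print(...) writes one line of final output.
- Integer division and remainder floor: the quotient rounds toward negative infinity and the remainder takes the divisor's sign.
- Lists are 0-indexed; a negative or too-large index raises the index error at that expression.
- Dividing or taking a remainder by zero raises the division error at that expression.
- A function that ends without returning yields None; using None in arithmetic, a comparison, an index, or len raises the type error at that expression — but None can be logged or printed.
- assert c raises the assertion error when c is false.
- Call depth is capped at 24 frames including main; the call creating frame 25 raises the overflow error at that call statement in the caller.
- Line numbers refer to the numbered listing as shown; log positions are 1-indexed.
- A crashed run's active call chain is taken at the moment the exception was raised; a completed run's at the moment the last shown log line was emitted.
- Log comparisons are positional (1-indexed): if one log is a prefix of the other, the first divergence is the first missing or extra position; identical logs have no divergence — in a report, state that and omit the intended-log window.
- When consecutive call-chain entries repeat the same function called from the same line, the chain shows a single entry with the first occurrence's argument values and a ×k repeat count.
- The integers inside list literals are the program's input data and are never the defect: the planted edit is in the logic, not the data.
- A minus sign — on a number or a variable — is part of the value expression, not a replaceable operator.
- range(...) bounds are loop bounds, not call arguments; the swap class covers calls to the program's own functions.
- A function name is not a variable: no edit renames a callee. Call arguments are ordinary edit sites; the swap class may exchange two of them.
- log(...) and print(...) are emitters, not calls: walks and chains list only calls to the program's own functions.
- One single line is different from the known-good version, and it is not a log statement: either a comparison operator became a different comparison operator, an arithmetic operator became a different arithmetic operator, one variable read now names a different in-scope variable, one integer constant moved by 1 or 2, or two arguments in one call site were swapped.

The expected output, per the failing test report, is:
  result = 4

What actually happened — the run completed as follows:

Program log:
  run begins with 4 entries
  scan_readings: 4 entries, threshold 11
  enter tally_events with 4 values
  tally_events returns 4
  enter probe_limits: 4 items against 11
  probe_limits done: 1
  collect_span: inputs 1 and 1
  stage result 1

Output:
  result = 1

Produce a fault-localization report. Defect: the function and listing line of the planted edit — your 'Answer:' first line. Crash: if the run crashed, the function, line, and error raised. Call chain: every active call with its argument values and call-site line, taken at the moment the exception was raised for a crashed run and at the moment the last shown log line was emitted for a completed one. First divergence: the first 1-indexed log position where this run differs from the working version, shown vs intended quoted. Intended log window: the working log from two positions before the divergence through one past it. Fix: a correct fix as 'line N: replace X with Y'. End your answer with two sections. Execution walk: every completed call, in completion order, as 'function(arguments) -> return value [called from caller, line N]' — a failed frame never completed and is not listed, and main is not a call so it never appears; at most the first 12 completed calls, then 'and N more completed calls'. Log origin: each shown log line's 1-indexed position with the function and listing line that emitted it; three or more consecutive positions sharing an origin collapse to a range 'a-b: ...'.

Answer: the defect is in scan_readings at line 29.
Key observation: Log line 7 is where behavior first shows: 'collect_span: inputs 1 and 1' appears instead of 'collect_span: inputs 4 and 1'.
Call chain: main.
First divergence: position 7 — the shown line 'collect_span: inputs 1 and 1' should read 'collect_span: inputs 4 and 1'.
Intended log window:
  5: enter probe_limits: 4 items against 11
  6: probe_limits done: 1
  7: collect_span: inputs 4 and 1
  8: stage result 4
Execution walk:
  tally_events([8, 8, 11, 4]) -> 4  [called from scan_readings, line 27]
  probe_limits([8, 8, 11, 4], 11) -> 1  [called from scan_readings, line 28]
  collect_span(1, 1) -> 1  [called from scan_readings, line 29]
  scan_readings([8, 8, 11, 4], 11) -> 1  [called from main, line 35]
Log origin:
  1: emitted by main (line 34)
  2: emitted by scan_readings (line 26)
  3: emitted by tally_events (line 2)
  4: emitted by tally_events (line 7)
  5: emitted by probe_limits (line 11)
  6: emitted by probe_limits (line 16)
  7: emitted by collect_span (line 20)
  8: emitted by main (line 36)
A correct fix: line 29: replace `collect_span(count, count)` with `collect_span(top, count)`.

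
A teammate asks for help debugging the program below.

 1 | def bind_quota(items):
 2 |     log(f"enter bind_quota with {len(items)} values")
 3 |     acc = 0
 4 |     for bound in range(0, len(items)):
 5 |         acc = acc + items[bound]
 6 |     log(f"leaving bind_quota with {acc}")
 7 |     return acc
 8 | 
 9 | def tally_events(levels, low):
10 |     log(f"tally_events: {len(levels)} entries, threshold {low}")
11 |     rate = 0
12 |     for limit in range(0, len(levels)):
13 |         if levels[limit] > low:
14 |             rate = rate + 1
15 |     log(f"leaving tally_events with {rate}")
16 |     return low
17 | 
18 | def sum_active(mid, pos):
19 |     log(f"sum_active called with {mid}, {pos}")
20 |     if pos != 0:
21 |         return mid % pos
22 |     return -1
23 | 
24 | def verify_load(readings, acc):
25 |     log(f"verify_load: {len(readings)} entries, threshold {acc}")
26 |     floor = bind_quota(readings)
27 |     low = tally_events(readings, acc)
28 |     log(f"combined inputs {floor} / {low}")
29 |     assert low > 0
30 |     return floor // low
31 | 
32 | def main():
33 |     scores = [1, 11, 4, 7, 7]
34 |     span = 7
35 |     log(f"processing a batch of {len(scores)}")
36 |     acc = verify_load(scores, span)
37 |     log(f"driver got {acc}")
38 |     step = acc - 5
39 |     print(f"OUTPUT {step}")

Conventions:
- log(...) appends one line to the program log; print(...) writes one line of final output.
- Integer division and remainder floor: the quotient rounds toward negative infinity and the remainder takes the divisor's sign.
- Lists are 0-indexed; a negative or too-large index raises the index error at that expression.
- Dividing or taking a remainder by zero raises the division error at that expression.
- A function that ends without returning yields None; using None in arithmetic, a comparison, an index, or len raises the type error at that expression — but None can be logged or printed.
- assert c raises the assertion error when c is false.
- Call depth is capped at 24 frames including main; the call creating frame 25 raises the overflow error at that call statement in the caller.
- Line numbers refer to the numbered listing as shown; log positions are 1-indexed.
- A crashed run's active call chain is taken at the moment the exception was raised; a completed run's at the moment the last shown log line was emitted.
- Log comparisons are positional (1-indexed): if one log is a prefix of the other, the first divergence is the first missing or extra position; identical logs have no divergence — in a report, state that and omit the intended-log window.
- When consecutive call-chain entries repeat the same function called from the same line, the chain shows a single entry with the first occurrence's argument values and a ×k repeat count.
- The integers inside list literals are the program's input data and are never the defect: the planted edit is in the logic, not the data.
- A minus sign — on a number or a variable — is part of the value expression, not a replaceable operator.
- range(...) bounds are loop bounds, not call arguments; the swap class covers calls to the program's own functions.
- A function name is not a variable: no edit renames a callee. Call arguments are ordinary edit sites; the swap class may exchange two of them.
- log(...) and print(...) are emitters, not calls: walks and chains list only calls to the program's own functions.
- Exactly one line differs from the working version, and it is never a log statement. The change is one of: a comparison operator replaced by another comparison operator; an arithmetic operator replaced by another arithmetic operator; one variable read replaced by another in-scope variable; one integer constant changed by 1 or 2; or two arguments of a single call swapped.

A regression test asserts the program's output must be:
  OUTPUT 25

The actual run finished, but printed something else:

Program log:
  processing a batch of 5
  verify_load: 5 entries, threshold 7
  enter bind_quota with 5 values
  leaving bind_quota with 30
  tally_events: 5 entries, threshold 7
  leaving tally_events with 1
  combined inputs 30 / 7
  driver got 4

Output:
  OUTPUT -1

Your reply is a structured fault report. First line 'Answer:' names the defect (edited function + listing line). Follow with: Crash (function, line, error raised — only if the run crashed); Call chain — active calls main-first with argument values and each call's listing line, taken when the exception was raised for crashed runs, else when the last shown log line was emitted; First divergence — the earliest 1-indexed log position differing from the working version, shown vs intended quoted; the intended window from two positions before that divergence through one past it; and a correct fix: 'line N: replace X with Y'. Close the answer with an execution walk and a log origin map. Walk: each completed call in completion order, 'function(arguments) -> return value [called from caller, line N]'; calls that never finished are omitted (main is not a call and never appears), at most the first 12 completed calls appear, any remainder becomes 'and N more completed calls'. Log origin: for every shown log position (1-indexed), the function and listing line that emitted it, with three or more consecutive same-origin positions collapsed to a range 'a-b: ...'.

Answer: the defect is in tally_events at line 16.
Core observation: Everything matches until log position 7, which reads 'combined inputs 30 / 7' in place of 'combined inputs 30 / 1'.
Call chain: main.
First divergence: at position 7 the run shows 'combined inputs 30 / 7' where the working version logs 'combined inputs 30 / 1'.
Intended log window:
  5: tally_events: 5 entries, threshold 7
  6: leaving tally_events with 1
  7: combined inputs 30 / 1
  8: driver got 30
Execution walk:
  bind_quota([1, 11, 4, 7, 7]) -> 30  [called from verify_load, line 26]
  tally_events([1, 11, 4, 7, 7], 7) -> 7  [called from verify_load, line 27]
  verify_load([1, 11, 4, 7, 7], 7) -> 4  [called from main, line 36]
Log origin:
  1: logged in main at line 35
  2: logged in verify_load at line 25
  3: logged in bind_quota at line 2
  4: logged in bind_quota at line 6
  5: logged in tally_events at line 10
  6: logged in tally_events at line 15
  7: logged in verify_load at line 28
  8: logged in main at line 37
A correct fix: line 16: replace `low` with `rate`.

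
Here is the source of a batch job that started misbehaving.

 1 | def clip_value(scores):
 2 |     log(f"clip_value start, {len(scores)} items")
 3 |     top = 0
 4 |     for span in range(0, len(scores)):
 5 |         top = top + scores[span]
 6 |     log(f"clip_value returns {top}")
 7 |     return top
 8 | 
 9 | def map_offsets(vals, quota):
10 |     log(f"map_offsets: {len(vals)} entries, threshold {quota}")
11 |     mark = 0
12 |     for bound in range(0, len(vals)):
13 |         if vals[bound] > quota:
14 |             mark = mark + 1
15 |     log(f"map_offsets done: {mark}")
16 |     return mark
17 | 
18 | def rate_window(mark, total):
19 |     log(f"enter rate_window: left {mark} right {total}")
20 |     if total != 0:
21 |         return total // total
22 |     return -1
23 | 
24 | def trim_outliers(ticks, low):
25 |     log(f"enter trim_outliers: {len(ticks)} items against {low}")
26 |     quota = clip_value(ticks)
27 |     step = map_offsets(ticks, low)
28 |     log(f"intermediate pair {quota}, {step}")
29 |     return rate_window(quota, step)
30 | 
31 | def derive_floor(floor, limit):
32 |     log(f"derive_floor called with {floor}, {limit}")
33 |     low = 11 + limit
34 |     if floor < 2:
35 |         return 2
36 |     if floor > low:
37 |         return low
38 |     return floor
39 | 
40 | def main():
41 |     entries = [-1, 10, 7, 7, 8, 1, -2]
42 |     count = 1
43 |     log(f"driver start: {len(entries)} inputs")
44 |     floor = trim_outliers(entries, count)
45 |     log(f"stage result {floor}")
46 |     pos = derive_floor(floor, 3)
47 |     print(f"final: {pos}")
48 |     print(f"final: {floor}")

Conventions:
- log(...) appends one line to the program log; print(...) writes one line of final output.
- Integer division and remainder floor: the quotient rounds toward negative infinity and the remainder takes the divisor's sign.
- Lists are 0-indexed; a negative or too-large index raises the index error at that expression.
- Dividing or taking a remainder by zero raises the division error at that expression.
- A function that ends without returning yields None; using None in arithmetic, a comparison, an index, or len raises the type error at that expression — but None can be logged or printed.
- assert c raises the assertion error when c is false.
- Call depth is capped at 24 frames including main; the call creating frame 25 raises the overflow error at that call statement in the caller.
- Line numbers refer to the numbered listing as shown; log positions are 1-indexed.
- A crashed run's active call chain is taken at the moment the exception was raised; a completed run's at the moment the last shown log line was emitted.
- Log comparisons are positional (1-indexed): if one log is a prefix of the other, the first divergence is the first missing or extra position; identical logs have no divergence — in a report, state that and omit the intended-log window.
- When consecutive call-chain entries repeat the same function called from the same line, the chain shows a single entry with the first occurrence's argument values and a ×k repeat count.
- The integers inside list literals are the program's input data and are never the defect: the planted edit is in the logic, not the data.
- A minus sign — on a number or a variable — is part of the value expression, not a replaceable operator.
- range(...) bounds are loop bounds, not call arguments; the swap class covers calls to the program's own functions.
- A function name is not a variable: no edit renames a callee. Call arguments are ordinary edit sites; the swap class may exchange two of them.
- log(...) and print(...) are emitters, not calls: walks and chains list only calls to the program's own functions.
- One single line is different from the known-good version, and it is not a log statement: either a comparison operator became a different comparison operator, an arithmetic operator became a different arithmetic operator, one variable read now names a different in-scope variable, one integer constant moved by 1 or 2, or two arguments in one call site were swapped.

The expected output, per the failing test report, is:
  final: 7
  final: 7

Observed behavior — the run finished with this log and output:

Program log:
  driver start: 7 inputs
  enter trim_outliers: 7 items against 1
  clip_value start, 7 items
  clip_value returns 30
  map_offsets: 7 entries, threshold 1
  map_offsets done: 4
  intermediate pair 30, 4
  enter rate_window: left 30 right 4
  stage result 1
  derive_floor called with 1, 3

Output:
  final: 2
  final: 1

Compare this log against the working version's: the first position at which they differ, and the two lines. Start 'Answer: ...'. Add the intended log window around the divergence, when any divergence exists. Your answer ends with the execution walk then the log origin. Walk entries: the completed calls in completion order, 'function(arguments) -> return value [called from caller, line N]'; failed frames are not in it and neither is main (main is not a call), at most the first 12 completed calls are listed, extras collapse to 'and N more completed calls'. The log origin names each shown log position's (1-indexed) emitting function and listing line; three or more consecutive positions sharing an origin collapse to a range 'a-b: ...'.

Answer: position 9; shown 'stage result 1' vs intended 'stage result 7'.
Intended log window:
  7: intermediate pair 30, 4
  8: enter rate_window: left 30 right 4
  9: stage result 7
  10: derive_floor called with 7, 3
Execution walk:
  clip_value([-1, 10, 7, 7, 8, 1, -2]) -> 30  [called from trim_outliers, line 26]
  map_offsets([-1, 10, 7, 7, 8, 1, -2], 1) -> 4  [called from trim_outliers, line 27]
  rate_window(30, 4) -> 1  [called from trim_outliers, line 29]
  trim_outliers([-1, 10, 7, 7, 8, 1, -2], 1) -> 1  [called from main, line 44]
  derive_floor(1, 3) -> 2  [called from main, line 46]
Log line origins:
  1 — main, line 43
  2 — trim_outliers, line 25
  3 — clip_value, line 2
  4 — clip_value, line 6
  5 — map_offsets, line 10
  6 — map_offsets, line 15
  7 — trim_outliers, line 28
  8 — rate_window, line 19
  9 — main, line 45
  10 — derive_floor, line 32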